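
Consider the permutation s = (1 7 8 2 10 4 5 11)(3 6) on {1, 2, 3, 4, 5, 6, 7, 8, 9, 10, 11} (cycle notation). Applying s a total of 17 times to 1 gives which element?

1 lies in the 8-cycle (1 7 8 2 10 4 5 11).
Since the cycle has length 8, s^17 acts on it the same as s^1 (17 mod 8 = 1).
Stepping 1 place around the cycle: 1 → 7.

7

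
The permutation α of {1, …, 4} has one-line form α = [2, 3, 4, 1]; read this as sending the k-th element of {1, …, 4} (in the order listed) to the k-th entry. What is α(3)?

4

3 is element number 3 of the domain, and entry number 3 of the one-line form is 4, so α(3) = 4.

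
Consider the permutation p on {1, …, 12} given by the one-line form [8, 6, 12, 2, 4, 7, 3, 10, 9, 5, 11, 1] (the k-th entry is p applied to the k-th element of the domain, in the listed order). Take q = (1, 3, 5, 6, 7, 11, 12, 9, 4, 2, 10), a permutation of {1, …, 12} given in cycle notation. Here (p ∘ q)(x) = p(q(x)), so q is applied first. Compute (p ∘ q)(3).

q(3) = 5, then p(5) = 4; composing gives (p ∘ q)(3) = 4.

4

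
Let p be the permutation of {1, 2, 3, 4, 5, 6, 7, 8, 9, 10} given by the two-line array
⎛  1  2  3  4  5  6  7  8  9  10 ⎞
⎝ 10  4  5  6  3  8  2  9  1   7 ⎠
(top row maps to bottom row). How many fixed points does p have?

0

No element satisfies p(x) = x, so there are 0 fixed points.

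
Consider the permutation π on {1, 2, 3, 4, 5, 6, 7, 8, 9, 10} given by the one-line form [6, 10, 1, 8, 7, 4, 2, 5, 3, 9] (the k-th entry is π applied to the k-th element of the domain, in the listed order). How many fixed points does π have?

0

No element satisfies π(x) = x, so there are 0 fixed points.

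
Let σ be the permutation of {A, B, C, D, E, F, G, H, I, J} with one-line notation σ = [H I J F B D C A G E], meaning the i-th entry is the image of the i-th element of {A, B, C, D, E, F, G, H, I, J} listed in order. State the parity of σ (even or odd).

odd

In disjoint-cycle form the cycle lengths are 6, 2, 2.
A cycle of length ℓ contributes ℓ−1 transpositions, so σ is a product of 5 + 1 + 1 = 7 transpositions — odd.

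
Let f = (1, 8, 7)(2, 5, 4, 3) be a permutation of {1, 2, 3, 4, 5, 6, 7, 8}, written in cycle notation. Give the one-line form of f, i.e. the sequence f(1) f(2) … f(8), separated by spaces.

Each element maps to the next entry in its cycle (wrapping to the front): 1↦8, 2↦5, 3↦2, 4↦3, 5↦4, 6↦6, 7↦1, 8↦7.
Listing these in domain order gives 8 5 2 3 4 6 1 7.

8 5 2 3 4 6 1 7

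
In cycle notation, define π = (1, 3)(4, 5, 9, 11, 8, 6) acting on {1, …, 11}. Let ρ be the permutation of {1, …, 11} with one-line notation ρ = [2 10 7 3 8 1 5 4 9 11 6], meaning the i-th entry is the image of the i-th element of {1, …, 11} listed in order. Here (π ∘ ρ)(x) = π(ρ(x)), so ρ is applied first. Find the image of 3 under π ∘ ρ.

(π ∘ ρ)(3) = π(ρ(3)). ρ(3) = 7, then π(7) = 7. So (π ∘ ρ)(3) = 7.

7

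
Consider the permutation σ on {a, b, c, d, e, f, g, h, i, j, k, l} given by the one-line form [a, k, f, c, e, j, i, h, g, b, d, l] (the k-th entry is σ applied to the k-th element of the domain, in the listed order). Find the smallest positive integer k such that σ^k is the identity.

6

Writing σ as disjoint cycles, the cycle lengths are 6, 2, 1, 1, 1, 1.
Since disjoint cycles commute, ord(σ) = lcm(6, 2) = 6.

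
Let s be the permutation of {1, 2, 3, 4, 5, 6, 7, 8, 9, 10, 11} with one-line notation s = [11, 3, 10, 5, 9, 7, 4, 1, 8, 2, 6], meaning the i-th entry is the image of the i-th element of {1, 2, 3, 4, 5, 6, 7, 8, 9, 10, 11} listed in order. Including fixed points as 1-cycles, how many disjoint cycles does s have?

2

The cycle decomposition is (1, 11, 6, 7, 4, 5, 9, 8)(2, 3, 10), which has 2 cycles (counting 1-cycles).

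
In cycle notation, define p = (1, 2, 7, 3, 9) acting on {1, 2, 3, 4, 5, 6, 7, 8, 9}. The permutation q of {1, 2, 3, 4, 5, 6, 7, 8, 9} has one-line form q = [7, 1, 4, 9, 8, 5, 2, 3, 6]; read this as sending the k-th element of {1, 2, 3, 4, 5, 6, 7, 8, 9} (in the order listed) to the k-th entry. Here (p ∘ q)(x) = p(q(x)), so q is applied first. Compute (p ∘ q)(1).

3

First apply q: q(1) = 7, then p(7) = 3. Thus (p ∘ q)(1) = 3.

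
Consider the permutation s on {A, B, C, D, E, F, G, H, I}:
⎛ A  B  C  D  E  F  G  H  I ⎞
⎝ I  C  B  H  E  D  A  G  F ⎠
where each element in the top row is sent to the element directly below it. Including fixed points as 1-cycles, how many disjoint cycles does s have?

The cycle decomposition is (A I F D H G)(B C)(E), which has 3 cycles (counting 1-cycles).

3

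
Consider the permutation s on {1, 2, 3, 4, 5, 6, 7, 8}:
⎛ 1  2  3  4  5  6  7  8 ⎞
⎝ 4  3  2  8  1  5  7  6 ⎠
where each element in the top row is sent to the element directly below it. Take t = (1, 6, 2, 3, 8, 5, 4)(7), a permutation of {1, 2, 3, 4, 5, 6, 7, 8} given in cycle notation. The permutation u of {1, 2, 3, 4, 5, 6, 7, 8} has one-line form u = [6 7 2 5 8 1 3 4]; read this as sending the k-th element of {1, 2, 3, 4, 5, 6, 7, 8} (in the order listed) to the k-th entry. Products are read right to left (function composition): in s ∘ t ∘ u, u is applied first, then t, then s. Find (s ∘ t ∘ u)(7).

6

Chase 7: u(7) = 3; t(3) = 8; s(8) = 6. Hence (s ∘ t ∘ u)(7) = 6.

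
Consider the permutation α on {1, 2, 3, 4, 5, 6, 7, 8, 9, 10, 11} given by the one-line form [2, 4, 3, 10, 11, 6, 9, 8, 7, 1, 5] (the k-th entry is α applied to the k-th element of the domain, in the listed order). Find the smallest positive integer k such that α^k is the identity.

4

The disjoint-cycle form of α has cycle lengths 4, 2, 2, 1, 1, 1.
The order is lcm(4, 2, 2) = 4.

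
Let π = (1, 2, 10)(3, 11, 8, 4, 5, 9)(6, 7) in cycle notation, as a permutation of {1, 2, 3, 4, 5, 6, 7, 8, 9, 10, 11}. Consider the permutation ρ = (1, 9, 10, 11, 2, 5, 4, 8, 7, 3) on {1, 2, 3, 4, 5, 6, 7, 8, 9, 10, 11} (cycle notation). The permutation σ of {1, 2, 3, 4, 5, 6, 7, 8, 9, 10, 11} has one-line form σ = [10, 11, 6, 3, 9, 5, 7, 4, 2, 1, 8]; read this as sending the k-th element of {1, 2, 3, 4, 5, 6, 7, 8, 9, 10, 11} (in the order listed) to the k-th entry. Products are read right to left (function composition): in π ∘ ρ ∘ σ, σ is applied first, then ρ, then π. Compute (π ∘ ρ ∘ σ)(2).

Chase 2: σ(2) = 11; ρ(11) = 2; π(2) = 10. Hence (π ∘ ρ ∘ σ)(2) = 10.

10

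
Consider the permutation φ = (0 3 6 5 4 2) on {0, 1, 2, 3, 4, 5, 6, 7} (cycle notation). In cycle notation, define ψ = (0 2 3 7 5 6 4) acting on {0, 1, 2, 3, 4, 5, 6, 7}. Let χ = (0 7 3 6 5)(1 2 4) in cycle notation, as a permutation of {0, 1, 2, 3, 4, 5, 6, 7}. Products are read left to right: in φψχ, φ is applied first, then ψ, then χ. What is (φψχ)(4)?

(φψχ)(4) = χ(ψ(φ(4))). φ(4) = 2, then ψ(2) = 3, then χ(3) = 6, so the result is 6.

6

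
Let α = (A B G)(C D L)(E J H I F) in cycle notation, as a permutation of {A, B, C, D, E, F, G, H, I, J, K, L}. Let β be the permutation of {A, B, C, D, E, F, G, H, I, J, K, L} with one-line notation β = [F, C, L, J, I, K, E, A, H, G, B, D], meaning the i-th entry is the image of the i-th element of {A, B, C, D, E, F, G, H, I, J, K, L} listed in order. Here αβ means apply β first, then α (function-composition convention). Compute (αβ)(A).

(αβ)(A) = α(β(A)). β(A) = F, then α(F) = E. So (αβ)(A) = E.

E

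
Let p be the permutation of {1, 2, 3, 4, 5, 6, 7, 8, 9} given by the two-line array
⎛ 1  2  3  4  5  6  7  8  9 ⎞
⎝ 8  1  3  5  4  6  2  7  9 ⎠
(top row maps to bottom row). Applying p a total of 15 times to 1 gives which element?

2

Tracing 1 → 8 → … returns to 1 after 4 steps, so 1 lies in a 4-cycle (1, 8, 7, 2).
On a 4-cycle, p^4 is the identity, so p^15 = p^3 there (15 ≡ 3 mod 4).
Advancing 3 steps from 1: 1 → 8 → 7 → 2.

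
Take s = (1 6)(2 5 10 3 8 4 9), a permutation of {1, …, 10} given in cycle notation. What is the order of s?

14

The cycle type of s is (7, 2, 1).
The order of s is the least common multiple of its cycle lengths: lcm(7, 2) = 14.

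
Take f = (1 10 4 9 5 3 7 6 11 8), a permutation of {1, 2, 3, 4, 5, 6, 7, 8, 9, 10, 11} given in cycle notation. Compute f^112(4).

4 lies in the 10-cycle (1 10 4 9 5 3 7 6 11 8).
Since the cycle has length 10, f^112 acts on it the same as f^2 (112 mod 10 = 2).
Stepping 2 places around the cycle: 4 → 9 → 5.

5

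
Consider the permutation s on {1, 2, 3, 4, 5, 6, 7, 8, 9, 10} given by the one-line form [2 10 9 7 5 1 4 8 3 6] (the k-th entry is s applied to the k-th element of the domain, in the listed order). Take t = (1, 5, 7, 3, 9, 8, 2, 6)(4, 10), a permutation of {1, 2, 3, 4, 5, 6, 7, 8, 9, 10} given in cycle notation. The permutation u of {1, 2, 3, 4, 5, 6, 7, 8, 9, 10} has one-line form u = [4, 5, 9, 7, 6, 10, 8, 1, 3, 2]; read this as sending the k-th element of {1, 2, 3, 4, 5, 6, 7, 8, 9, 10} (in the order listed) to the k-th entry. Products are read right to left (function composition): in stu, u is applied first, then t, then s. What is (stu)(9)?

(stu)(9) = s(t(u(9))). u(9) = 3, then t(3) = 9, then s(9) = 3, so the result is 3.

3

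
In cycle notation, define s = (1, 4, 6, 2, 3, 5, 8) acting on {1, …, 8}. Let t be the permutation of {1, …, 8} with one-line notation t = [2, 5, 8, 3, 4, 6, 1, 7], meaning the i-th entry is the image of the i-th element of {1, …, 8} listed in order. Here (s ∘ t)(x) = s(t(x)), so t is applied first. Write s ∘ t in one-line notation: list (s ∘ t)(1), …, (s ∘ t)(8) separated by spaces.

3 8 1 5 6 2 4 7

For each element, apply t then s: 1 → 2 → 3; 2 → 5 → 8; 3 → 8 → 1; 4 → 3 → 5; 5 → 4 → 6; 6 → 6 → 2; 7 → 1 → 4; 8 → 7 → 7.
So s ∘ t in one-line form is 3 8 1 5 6 2 4 7.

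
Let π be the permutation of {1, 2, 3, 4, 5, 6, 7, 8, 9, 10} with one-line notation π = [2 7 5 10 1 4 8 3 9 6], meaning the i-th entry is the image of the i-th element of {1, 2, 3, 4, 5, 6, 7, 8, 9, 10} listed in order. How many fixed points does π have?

1

The fixed points (elements with π(x) = x) are {9}, so there is 1.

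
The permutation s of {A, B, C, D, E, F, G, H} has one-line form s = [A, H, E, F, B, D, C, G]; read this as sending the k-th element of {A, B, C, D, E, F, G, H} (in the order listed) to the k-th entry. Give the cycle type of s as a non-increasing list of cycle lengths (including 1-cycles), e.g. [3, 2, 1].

[5, 2, 1]

The disjoint cycles are (A)(B H G C E)(D F), with lengths 5, 2, 1 in non-increasing order.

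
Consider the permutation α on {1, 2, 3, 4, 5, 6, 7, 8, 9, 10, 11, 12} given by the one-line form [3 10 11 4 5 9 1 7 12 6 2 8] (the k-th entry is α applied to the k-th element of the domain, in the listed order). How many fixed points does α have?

The fixed points (elements with α(x) = x) are {4, 5}, so there are 2.

2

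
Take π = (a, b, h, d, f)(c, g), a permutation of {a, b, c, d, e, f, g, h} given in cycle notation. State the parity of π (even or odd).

odd

The cycle lengths are 5, 2, 1.
A cycle of length ℓ contributes ℓ−1 transpositions, so π is a product of 4 + 1 = 5 transpositions — odd.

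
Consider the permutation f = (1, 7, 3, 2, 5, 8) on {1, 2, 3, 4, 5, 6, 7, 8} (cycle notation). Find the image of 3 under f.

In the cycle (1, 7, 3, 2, 5, 8), 3 is followed by 2, so f(3) = 2.

2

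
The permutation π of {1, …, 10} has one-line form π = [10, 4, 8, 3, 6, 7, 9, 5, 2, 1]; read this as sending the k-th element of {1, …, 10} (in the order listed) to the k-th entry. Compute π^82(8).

6

Tracing 8 → 5 → … returns to 8 after 8 steps, so 8 lies in an 8-cycle (2 4 3 8 5 6 7 9).
On an 8-cycle, π^8 is the identity, so π^82 = π^2 there (82 ≡ 2 mod 8).
Stepping 2 places around the cycle: 8 → 5 → 6.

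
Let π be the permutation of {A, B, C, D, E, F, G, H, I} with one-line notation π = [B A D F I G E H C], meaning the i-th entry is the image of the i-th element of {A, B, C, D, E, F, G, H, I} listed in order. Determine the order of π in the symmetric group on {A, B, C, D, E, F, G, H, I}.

Writing π as disjoint cycles, the cycle lengths are 6, 2, 1.
The order of π is the least common multiple of its cycle lengths: lcm(6, 2) = 6.

6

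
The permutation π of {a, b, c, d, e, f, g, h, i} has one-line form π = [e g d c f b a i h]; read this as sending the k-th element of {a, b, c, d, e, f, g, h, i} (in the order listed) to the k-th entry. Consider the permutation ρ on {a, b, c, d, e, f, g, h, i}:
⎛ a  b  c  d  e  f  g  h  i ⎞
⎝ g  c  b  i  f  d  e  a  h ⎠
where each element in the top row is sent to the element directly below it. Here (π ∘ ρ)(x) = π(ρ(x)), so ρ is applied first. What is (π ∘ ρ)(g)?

f

First apply ρ: ρ(g) = e, then π(e) = f. Thus (π ∘ ρ)(g) = f.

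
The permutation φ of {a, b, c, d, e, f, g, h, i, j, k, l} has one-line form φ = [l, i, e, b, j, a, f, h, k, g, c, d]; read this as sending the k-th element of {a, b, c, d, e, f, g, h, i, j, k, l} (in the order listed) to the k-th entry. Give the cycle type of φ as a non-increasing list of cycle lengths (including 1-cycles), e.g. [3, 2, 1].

The disjoint cycles are (a, l, d, b, i, k, c, e, j, g, f)(h), with lengths 11, 1 in non-increasing order.

[11, 1]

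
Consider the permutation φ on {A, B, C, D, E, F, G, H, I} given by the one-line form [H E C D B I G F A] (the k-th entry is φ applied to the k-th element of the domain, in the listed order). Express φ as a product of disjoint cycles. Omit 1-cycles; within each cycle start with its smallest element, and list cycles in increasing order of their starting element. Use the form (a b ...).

Iterating φ from A gives A → H → F → I → A; that is the 4-cycle (A H F I).
Repeating from the next unused element and collecting all non-trivial cycles gives (A H F I)(B E).

(A H F I)(B E)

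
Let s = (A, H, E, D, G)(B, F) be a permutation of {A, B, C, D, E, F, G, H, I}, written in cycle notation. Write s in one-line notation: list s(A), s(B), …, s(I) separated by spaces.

Reading each image from the cycles: A→H, B→F, C→C, D→G, E→D, F→B, G→A, H→E, I→I.
Listing these in domain order gives H F C G D B A E I.

H F C G D B A E I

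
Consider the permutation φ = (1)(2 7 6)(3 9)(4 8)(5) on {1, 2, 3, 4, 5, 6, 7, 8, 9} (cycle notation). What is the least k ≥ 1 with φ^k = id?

The cycle type of φ is (3, 2, 2, 1, 1).
Since disjoint cycles commute, ord(φ) = lcm(3, 2, 2) = 6.

6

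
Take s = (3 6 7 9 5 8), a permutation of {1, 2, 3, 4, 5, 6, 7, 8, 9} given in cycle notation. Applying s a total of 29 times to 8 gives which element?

5

8 lies in the 6-cycle (3 6 7 9 5 8).
On a 6-cycle, s^6 is the identity, so s^29 = s^5 there (29 ≡ 5 mod 6).
Advancing 5 steps from 8: 8 → 3 → 6 → 7 → 9 → 5.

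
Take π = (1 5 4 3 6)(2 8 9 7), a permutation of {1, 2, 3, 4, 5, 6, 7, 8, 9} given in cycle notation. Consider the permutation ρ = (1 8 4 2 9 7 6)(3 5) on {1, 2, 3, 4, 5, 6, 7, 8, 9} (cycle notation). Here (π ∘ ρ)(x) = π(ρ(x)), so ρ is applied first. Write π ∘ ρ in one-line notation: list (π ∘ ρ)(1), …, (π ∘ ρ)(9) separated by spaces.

For each element, apply ρ then π: 1 → 8 → 9; 2 → 9 → 7; 3 → 5 → 4; 4 → 2 → 8; 5 → 3 → 6; 6 → 1 → 5; 7 → 6 → 1; 8 → 4 → 3; 9 → 7 → 2.
So π ∘ ρ in one-line form is 9 7 4 8 6 5 1 3 2.

9 7 4 8 6 5 1 3 2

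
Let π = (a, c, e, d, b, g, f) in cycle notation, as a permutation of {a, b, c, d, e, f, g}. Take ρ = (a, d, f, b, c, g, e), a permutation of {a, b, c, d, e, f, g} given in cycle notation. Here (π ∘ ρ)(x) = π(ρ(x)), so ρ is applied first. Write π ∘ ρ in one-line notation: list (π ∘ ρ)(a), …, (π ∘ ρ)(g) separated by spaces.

b e f a c g d

(π ∘ ρ)(x) = π(ρ(x)). Computing each image: π(ρ(a)) = π(d) = b, π(ρ(b)) = π(c) = e, π(ρ(c)) = π(g) = f, π(ρ(d)) = π(f) = a, π(ρ(e)) = π(a) = c, π(ρ(f)) = π(b) = g, π(ρ(g)) = π(e) = d.
Hence π ∘ ρ = [b e f a c g d].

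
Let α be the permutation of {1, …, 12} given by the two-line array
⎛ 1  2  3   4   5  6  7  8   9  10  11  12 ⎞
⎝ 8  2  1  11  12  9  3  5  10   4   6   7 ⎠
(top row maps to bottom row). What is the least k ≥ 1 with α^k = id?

30

Decomposing into disjoint cycles gives cycle lengths 6, 5, 1.
Since disjoint cycles commute, ord(α) = lcm(6, 5) = 30.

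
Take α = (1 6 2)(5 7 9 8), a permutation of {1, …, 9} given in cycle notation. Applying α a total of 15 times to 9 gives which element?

7

9 lies in the 4-cycle (5 7 9 8).
Powers repeat with period 4 on this cycle, and 15 mod 4 = 3, so α^15(9) = α^3(9).
Stepping 3 places around the cycle: 9 → 8 → 5 → 7.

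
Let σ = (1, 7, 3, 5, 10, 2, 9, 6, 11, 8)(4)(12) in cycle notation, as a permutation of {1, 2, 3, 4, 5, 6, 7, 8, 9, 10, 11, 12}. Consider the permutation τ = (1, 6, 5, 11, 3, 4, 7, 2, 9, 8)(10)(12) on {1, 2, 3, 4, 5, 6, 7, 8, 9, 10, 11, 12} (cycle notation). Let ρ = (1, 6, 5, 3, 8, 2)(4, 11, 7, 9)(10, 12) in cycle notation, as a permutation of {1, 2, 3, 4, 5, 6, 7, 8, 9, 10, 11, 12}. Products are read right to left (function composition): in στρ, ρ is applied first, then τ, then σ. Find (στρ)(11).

Chase 11: ρ(11) = 7; τ(7) = 2; σ(2) = 9. Hence (στρ)(11) = 9.

9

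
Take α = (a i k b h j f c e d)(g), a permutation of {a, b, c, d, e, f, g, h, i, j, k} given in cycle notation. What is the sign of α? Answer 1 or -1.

-1

The cycle lengths are 10, 1.
A cycle is odd iff its length is even; α has 1 even-length cycle, so sgn(α) = (−1)^1 and α is odd.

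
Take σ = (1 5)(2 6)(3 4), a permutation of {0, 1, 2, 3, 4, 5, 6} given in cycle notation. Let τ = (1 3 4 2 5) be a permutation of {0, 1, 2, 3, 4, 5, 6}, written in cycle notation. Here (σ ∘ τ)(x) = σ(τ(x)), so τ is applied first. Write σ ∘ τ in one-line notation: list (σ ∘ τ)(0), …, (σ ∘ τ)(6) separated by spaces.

For each element, apply τ then σ: 0 → 0 → 0; 1 → 3 → 4; 2 → 5 → 1; 3 → 4 → 3; 4 → 2 → 6; 5 → 1 → 5; 6 → 6 → 2.
So σ ∘ τ in one-line form is 0 4 1 3 6 5 2.

0 4 1 3 6 5 2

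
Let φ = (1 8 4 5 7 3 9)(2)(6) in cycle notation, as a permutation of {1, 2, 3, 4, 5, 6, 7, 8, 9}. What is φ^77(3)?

3

3 lies in the 7-cycle (1 8 4 5 7 3 9).
On a 7-cycle, φ^7 is the identity, so φ^77 = φ^0 there (77 ≡ 0 mod 7).
So φ^77(3) = 3.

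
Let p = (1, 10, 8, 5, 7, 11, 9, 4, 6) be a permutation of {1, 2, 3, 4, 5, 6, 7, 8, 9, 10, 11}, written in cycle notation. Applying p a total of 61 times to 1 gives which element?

1 lies in the 9-cycle (1, 10, 8, 5, 7, 11, 9, 4, 6).
Since the cycle has length 9, p^61 acts on it the same as p^7 (61 mod 9 = 7).
Advancing 7 steps from 1: 1 → 10 → 8 → 5 → 7 → 11 → 9 → 4.

4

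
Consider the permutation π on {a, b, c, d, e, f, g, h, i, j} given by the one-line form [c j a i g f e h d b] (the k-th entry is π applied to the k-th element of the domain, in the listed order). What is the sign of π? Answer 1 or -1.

In disjoint-cycle form the cycle lengths are 2, 2, 2, 2, 1, 1.
A cycle of length ℓ contributes ℓ−1 transpositions, so π is a product of 1 + 1 + 1 + 1 = 4 transpositions — even.

1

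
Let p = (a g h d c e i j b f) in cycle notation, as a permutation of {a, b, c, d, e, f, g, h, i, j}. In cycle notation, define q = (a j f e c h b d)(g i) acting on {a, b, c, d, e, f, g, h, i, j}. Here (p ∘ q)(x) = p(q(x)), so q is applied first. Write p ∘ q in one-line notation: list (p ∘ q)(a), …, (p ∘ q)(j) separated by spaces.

b c d g e i j f h a

(p ∘ q)(x) = p(q(x)). Computing each image: p(q(a)) = p(j) = b, p(q(b)) = p(d) = c, p(q(c)) = p(h) = d, p(q(d)) = p(a) = g, p(q(e)) = p(c) = e, p(q(f)) = p(e) = i, p(q(g)) = p(i) = j, p(q(h)) = p(b) = f, p(q(i)) = p(g) = h, p(q(j)) = p(f) = a.
Hence p ∘ q = [b c d g e i j f h a].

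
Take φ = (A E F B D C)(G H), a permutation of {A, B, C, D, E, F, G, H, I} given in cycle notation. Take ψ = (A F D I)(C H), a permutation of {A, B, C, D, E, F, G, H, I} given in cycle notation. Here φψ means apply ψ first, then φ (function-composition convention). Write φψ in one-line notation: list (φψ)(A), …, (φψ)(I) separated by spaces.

B D G I F C H A E

(φψ)(x) = φ(ψ(x)). Computing each image: φ(ψ(A)) = φ(F) = B, φ(ψ(B)) = φ(B) = D, φ(ψ(C)) = φ(H) = G, φ(ψ(D)) = φ(I) = I, φ(ψ(E)) = φ(E) = F, φ(ψ(F)) = φ(D) = C, φ(ψ(G)) = φ(G) = H, φ(ψ(H)) = φ(C) = A, φ(ψ(I)) = φ(A) = E.
Hence φψ = [B D G I F C H A E].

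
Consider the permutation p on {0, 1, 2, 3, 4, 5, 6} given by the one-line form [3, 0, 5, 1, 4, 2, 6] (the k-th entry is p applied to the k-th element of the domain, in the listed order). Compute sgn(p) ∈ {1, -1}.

In disjoint-cycle form the cycle lengths are 3, 2, 1, 1.
A cycle is odd iff its length is even; p has 1 even-length cycle, so sgn(p) = (−1)^1 and p is odd.

-1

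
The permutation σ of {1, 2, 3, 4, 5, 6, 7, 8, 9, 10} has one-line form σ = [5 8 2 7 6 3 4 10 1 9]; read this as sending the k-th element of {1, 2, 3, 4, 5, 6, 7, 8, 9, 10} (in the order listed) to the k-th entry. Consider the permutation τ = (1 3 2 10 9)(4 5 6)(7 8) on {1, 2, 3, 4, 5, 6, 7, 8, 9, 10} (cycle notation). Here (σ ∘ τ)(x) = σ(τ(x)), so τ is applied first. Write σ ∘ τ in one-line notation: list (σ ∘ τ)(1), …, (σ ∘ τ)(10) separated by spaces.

(σ ∘ τ)(x) = σ(τ(x)). Computing each image: σ(τ(1)) = σ(3) = 2, σ(τ(2)) = σ(10) = 9, σ(τ(3)) = σ(2) = 8, σ(τ(4)) = σ(5) = 6, σ(τ(5)) = σ(6) = 3, σ(τ(6)) = σ(4) = 7, σ(τ(7)) = σ(8) = 10, σ(τ(8)) = σ(7) = 4, σ(τ(9)) = σ(1) = 5, σ(τ(10)) = σ(9) = 1.
Hence σ ∘ τ = [2 9 8 6 3 7 10 4 5 1].

2 9 8 6 3 7 10 4 5 1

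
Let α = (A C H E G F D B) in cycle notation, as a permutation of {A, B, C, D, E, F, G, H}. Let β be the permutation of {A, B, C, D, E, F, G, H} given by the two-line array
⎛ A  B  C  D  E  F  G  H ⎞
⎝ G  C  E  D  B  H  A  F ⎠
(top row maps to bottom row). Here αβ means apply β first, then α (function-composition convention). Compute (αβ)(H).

First apply β: β(H) = F, then α(F) = D. Thus (αβ)(H) = D.

D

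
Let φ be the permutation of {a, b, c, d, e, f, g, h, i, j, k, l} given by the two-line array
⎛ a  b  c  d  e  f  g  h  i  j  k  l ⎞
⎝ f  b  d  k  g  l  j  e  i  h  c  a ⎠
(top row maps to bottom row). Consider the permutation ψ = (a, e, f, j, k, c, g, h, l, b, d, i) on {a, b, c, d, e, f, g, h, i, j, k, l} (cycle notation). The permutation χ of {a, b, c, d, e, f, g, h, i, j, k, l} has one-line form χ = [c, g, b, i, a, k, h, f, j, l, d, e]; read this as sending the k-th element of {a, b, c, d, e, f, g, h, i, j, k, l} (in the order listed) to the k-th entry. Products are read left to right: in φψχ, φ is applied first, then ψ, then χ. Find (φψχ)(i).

Apply the permutations in order: φ(i) = i, then ψ(i) = a, then χ(a) = c. So (φψχ)(i) = c.

c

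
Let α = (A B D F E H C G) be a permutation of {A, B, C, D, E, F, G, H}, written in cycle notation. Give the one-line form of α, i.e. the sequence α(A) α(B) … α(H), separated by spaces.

B D G F H E A C

Each element maps to the next entry in its cycle (wrapping to the front): A↦B, B↦D, C↦G, D↦F, E↦H, F↦E, G↦A, H↦C.
Listing these in domain order gives B D G F H E A C.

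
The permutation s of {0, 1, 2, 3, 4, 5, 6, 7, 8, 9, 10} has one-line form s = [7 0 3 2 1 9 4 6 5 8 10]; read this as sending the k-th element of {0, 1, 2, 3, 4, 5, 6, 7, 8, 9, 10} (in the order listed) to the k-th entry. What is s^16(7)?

6

Tracing 7 → 6 → … returns to 7 after 5 steps, so 7 lies in a 5-cycle (0, 7, 6, 4, 1).
Powers repeat with period 5 on this cycle, and 16 mod 5 = 1, so s^16(7) = s^1(7).
Advancing 1 step from 7: 7 → 6.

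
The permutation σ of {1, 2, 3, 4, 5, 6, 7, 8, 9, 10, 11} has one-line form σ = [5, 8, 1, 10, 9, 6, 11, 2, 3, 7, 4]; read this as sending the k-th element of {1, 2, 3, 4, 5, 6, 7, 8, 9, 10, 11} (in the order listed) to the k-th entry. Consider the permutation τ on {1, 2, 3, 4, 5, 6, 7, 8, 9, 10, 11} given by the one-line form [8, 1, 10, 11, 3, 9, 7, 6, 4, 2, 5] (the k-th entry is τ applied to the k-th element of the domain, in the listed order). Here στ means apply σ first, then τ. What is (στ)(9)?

σ(9) = 3, then τ(3) = 10; composing gives (στ)(9) = 10.

10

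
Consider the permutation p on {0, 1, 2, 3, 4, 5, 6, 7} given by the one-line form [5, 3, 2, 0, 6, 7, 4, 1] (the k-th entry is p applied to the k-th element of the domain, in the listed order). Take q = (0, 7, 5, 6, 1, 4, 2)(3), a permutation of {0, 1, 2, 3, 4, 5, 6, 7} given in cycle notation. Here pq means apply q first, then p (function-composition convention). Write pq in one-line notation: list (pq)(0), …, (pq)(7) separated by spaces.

Chase each element through q then p: 0 → 7 → 1; 1 → 4 → 6; 2 → 0 → 5; 3 → 3 → 0; 4 → 2 → 2; 5 → 6 → 4; 6 → 1 → 3; 7 → 5 → 7.
So pq in one-line form is 1 6 5 0 2 4 3 7.

1 6 5 0 2 4 3 7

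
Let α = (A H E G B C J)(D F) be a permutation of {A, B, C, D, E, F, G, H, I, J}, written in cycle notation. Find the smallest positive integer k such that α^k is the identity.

The disjoint cycles have lengths 7, 2, 1.
Since disjoint cycles commute, ord(α) = lcm(7, 2) = 14.

14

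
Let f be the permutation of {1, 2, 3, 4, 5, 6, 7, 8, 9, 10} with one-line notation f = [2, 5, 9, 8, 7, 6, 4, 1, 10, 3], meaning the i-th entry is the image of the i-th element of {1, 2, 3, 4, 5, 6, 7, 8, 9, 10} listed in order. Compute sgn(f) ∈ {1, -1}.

-1

In disjoint-cycle form the cycle lengths are 6, 3, 1.
A cycle is odd iff its length is even; f has 1 even-length cycle, so sgn(f) = (−1)^1 and f is odd.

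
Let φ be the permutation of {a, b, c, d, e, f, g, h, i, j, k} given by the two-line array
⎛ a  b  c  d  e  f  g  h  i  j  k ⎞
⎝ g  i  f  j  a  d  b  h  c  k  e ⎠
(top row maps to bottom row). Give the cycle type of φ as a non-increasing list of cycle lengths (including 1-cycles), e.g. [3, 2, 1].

[10, 1]

The disjoint cycles are (a g b i c f d j k e)(h), with lengths 10, 1 in non-increasing order.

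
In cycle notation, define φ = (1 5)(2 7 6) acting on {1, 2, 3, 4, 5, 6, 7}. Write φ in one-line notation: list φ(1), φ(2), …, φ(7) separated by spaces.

Reading each image from the cycles: 1↦5, 2↦7, 3↦3, 4↦4, 5↦1, 6↦2, 7↦6.
Listing these in domain order gives 5 7 3 4 1 2 6.

5 7 3 4 1 2 6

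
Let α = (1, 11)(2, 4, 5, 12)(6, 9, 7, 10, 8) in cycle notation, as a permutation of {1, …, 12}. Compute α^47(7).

8

7 lies in the 5-cycle (6, 9, 7, 10, 8).
Powers repeat with period 5 on this cycle, and 47 mod 5 = 2, so α^47(7) = α^2(7).
Advancing 2 steps from 7: 7 → 10 → 8.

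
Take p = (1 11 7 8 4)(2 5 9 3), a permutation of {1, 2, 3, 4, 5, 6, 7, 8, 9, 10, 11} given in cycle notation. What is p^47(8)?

8 lies in the 5-cycle (1 11 7 8 4).
On a 5-cycle, p^5 is the identity, so p^47 = p^2 there (47 ≡ 2 mod 5).
Advancing 2 steps from 8: 8 → 4 → 1.

1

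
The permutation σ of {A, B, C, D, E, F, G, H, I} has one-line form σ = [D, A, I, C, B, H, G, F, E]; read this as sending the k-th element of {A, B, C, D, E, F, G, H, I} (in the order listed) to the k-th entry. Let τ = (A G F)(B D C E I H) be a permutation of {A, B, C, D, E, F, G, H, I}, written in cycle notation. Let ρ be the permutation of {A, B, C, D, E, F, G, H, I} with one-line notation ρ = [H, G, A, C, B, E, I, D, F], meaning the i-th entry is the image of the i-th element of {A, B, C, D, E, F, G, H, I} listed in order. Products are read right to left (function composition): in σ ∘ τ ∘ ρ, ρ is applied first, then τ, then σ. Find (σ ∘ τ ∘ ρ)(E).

Chase E: ρ(E) = B; τ(B) = D; σ(D) = C. Hence (σ ∘ τ ∘ ρ)(E) = C.

C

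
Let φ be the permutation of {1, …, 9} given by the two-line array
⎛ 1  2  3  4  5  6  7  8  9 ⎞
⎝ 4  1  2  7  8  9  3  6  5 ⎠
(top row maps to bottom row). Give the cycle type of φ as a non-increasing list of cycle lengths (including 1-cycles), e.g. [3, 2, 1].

[5, 4]

The disjoint cycles are (1, 4, 7, 3, 2)(5, 8, 6, 9), with lengths 5, 4 in non-increasing order.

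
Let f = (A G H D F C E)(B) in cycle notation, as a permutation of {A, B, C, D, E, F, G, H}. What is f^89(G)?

G lies in the 7-cycle (A G H D F C E).
On a 7-cycle, f^7 is the identity, so f^89 = f^5 there (89 ≡ 5 mod 7).
Advancing 5 steps from G: G → H → D → F → C → E.

E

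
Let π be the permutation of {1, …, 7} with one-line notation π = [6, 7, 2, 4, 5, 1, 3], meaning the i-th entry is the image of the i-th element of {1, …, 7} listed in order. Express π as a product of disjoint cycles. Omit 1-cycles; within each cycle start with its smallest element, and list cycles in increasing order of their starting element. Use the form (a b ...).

Start at 1 and follow images: 1 → 6 → 1, giving the cycle (1 6).
Repeating from the next unused element and collecting all non-trivial cycles gives (1 6)(2 7 3).

(1 6)(2 7 3)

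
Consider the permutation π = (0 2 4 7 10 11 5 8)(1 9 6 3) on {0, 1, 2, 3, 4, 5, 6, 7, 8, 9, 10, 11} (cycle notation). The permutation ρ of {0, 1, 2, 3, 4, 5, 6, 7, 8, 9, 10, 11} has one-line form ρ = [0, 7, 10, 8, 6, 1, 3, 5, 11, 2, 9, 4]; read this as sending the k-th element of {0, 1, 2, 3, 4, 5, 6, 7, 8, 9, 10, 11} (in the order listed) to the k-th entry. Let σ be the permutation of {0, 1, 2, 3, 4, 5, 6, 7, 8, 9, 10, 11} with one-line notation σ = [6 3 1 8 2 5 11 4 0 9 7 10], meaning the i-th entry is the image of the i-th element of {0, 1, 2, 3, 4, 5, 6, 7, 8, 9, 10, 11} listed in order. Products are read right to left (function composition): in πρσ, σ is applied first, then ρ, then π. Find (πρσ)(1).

0

Apply the permutations in order: σ(1) = 3, then ρ(3) = 8, then π(8) = 0. So (πρσ)(1) = 0.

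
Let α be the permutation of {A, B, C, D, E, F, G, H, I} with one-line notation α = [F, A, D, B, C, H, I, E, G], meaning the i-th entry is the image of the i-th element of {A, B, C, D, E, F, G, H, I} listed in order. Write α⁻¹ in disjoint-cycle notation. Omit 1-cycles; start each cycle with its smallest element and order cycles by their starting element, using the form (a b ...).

The cycle decomposition of α is (A F H E C D B)(G I).
The inverse reverses every cycle; in canonical form, α⁻¹ = (A B D C E H F)(G I).

(A B D C E H F)(G I)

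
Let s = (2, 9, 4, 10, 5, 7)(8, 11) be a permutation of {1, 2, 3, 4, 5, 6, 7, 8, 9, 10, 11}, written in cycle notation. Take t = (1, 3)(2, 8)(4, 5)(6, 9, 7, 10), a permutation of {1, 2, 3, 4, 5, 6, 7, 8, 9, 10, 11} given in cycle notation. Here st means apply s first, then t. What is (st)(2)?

7

(st)(2) = t(s(2)). s(2) = 9, then t(9) = 7. So (st)(2) = 7.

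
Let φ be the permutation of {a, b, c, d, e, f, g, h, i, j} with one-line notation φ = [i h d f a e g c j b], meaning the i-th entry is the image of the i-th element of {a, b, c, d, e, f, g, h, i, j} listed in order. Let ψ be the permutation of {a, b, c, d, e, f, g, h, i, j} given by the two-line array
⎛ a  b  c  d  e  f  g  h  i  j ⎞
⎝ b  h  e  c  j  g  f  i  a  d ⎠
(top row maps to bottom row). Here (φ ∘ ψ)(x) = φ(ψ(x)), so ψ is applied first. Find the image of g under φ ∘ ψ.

First apply ψ: ψ(g) = f, then φ(f) = e. Thus (φ ∘ ψ)(g) = e.

e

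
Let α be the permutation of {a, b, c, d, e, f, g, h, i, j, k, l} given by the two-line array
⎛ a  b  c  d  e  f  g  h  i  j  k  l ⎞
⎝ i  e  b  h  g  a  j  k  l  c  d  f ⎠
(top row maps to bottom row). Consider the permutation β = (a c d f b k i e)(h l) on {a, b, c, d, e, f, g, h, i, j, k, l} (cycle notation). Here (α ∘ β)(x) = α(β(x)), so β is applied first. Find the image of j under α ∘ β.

c

β(j) = j, then α(j) = c; composing gives (α ∘ β)(j) = c.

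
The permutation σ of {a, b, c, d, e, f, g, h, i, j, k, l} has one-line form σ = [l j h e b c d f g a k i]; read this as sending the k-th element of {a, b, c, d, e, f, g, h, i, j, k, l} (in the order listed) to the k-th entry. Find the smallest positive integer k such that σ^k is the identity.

24

Writing σ as disjoint cycles, the cycle lengths are 8, 3, 1.
The order is lcm(8, 3) = 24.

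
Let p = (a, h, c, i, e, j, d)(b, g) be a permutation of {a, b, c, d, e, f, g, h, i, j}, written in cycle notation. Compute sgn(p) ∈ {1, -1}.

-1

The cycle lengths are 7, 2, 1.
A cycle of length ℓ contributes ℓ−1 transpositions, so p is a product of 6 + 1 = 7 transpositions — odd.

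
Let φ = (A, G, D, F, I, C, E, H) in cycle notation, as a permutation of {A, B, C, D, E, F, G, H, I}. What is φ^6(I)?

I lies in the 8-cycle (A, G, D, F, I, C, E, H).
Stepping 6 places around the cycle: I → C → E → H → A → G → D.

D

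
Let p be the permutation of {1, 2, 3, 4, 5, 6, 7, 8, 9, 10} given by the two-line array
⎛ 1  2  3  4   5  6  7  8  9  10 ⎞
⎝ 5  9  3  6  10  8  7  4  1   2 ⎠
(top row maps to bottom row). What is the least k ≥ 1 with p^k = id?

15

Decomposing into disjoint cycles gives cycle lengths 5, 3, 1, 1.
Since disjoint cycles commute, ord(p) = lcm(5, 3) = 15.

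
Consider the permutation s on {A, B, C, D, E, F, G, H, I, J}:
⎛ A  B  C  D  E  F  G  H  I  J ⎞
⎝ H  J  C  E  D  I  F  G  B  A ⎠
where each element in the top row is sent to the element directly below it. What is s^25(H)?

B

Tracing H → G → … returns to H after 7 steps, so H lies in a 7-cycle (A, H, G, F, I, B, J).
Since the cycle has length 7, s^25 acts on it the same as s^4 (25 mod 7 = 4).
Stepping 4 places around the cycle: H → G → F → I → B.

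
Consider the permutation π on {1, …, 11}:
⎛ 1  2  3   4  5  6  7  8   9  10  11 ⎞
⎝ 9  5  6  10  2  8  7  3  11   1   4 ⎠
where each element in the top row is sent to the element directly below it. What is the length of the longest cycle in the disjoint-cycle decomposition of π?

5

Decomposing into disjoint cycles gives (1, 9, 11, 4, 10)(2, 5)(3, 6, 8); the longest has length 5.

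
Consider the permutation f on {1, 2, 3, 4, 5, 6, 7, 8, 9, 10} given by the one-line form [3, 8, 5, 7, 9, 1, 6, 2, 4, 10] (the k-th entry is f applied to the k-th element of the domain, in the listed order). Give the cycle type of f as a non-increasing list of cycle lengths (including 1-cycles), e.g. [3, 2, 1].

[7, 2, 1]

The disjoint cycles are (1 3 5 9 4 7 6)(2 8)(10), with lengths 7, 2, 1 in non-increasing order.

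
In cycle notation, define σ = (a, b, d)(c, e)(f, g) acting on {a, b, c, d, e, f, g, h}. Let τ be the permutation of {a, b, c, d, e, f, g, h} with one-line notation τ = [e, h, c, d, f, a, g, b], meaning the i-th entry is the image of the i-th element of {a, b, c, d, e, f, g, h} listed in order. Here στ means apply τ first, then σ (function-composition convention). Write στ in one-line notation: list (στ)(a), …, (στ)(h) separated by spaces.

c h e a g b f d

For each element, apply τ then σ: a → e → c; b → h → h; c → c → e; d → d → a; e → f → g; f → a → b; g → g → f; h → b → d.
So στ in one-line form is c h e a g b f d.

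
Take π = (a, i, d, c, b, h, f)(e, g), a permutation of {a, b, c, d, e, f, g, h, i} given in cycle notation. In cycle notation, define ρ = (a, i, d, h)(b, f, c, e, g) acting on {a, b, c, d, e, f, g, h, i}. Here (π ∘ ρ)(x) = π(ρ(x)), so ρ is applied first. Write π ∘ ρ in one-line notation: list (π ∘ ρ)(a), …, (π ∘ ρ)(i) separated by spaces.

Chase each element through ρ then π: a → i → d; b → f → a; c → e → g; d → h → f; e → g → e; f → c → b; g → b → h; h → a → i; i → d → c.
So π ∘ ρ in one-line form is d a g f e b h i c.

d a g f e b h i c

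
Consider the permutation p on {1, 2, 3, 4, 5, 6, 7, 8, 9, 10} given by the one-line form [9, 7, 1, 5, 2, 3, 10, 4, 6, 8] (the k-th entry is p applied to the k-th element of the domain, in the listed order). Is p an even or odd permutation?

even

In disjoint-cycle form the cycle lengths are 6, 4.
A cycle is odd iff its length is even; p has 2 even-length cycles, so sgn(p) = (−1)^2 and p is even.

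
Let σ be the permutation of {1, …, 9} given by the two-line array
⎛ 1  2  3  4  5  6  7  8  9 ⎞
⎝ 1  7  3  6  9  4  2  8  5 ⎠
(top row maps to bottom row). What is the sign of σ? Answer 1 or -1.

In disjoint-cycle form the cycle lengths are 2, 2, 2, 1, 1, 1.
A cycle is odd iff its length is even; σ has 3 even-length cycles, so sgn(σ) = (−1)^3 and σ is odd.

-1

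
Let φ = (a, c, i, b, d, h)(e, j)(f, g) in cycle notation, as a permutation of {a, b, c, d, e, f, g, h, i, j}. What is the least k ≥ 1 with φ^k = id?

The disjoint cycles have lengths 6, 2, 2.
The order is lcm(6, 2, 2) = 6.

6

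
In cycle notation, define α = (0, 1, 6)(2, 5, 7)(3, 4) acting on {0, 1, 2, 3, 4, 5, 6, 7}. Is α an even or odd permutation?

The cycle lengths are 3, 3, 2.
A cycle of length ℓ contributes ℓ−1 transpositions, so α is a product of 2 + 2 + 1 = 5 transpositions — odd.

odd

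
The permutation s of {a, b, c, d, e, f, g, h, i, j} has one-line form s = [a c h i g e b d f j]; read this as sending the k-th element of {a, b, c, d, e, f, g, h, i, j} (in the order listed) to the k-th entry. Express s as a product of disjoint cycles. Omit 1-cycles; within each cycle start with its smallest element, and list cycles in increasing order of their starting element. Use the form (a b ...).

(b c h d i f e g)

Iterating s from b gives b → c → h → d → i → f → e → g → b; that is the 8-cycle (b c h d i f e g).
Repeating from the next unused element and collecting all non-trivial cycles gives (b c h d i f e g).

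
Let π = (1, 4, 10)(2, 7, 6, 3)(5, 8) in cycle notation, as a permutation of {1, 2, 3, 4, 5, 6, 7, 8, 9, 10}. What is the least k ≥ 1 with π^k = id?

12

The disjoint cycles have lengths 4, 3, 2, 1.
The order of π is the least common multiple of its cycle lengths: lcm(4, 3, 2) = 12.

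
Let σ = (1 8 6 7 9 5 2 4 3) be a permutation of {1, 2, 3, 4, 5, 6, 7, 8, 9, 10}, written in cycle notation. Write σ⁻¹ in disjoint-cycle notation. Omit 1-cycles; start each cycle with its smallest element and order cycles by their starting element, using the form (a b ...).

(1 3 4 2 5 9 7 6 8)

Inverting a permutation written in cycle notation just reverses the order within every cycle.
After reversing and putting each cycle's least element first, σ⁻¹ = (1 3 4 2 5 9 7 6 8).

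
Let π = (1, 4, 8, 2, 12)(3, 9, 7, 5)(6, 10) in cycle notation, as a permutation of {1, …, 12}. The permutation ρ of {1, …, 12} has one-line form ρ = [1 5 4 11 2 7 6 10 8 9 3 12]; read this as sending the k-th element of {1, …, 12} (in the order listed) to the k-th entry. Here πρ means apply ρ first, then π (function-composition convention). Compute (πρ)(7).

ρ(7) = 6, then π(6) = 10; composing gives (πρ)(7) = 10.

10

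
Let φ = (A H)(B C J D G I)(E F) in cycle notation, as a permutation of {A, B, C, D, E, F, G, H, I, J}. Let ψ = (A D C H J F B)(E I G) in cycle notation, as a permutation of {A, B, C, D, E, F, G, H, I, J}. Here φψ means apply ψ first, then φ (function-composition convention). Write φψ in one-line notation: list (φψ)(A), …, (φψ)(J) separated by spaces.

For each element, apply ψ then φ: A → D → G; B → A → H; C → H → A; D → C → J; E → I → B; F → B → C; G → E → F; H → J → D; I → G → I; J → F → E.
Collecting the images, φψ = [G H A J B C F D I E].

G H A J B C F D I E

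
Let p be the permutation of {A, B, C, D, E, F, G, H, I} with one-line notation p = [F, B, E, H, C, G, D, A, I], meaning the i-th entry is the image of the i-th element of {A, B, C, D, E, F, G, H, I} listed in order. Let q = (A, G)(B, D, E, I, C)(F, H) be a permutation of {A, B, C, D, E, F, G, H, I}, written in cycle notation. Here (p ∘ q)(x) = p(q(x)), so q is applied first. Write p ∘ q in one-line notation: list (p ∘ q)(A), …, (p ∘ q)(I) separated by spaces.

D H B C I A F G E

Chase each element through q then p: A → G → D; B → D → H; C → B → B; D → E → C; E → I → I; F → H → A; G → A → F; H → F → G; I → C → E.
So p ∘ q in one-line form is D H B C I A F G E.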